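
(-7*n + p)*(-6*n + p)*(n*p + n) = 42*n^3*p + 42*n^3 - 13*n^2*p^2 - 13*n^2*p + n*p^3 + n*p^2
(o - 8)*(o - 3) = o^2 - 11*o + 24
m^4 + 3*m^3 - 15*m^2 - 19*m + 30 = (m - 3)*(m - 1)*(m + 2)*(m + 5)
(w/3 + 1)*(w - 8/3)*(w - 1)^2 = w^4/3 - 5*w^3/9 - 23*w^2/9 + 49*w/9 - 8/3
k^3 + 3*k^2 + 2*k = k*(k + 1)*(k + 2)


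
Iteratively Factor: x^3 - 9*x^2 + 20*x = (x - 4)*(x^2 - 5*x) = (x - 5)*(x - 4)*(x)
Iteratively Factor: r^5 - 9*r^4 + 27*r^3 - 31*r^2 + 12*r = (r - 1)*(r^4 - 8*r^3 + 19*r^2 - 12*r) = (r - 4)*(r - 1)*(r^3 - 4*r^2 + 3*r) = (r - 4)*(r - 1)^2*(r^2 - 3*r) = r*(r - 4)*(r - 1)^2*(r - 3)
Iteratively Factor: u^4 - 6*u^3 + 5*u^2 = (u)*(u^3 - 6*u^2 + 5*u) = u*(u - 1)*(u^2 - 5*u) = u*(u - 5)*(u - 1)*(u)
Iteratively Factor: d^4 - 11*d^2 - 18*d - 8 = (d + 2)*(d^3 - 2*d^2 - 7*d - 4) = (d + 1)*(d + 2)*(d^2 - 3*d - 4) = (d - 4)*(d + 1)*(d + 2)*(d + 1)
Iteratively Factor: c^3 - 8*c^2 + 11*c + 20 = (c + 1)*(c^2 - 9*c + 20) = (c - 5)*(c + 1)*(c - 4)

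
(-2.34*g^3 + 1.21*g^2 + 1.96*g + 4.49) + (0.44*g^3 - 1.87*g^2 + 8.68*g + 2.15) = -1.9*g^3 - 0.66*g^2 + 10.64*g + 6.64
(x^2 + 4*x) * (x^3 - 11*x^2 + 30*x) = x^5 - 7*x^4 - 14*x^3 + 120*x^2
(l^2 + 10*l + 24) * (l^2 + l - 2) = l^4 + 11*l^3 + 32*l^2 + 4*l - 48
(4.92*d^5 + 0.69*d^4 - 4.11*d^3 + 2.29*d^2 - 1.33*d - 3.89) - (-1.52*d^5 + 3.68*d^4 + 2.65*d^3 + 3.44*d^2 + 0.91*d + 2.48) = 6.44*d^5 - 2.99*d^4 - 6.76*d^3 - 1.15*d^2 - 2.24*d - 6.37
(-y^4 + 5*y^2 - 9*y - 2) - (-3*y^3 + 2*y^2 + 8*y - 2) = -y^4 + 3*y^3 + 3*y^2 - 17*y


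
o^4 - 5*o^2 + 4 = (o - 2)*(o - 1)*(o + 1)*(o + 2)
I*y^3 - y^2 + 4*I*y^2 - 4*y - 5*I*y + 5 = (y + 5)*(y + I)*(I*y - I)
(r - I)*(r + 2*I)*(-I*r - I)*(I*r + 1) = r^4 + r^3 + 3*r^2 + 3*r - 2*I*r - 2*I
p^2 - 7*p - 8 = (p - 8)*(p + 1)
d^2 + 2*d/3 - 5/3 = (d - 1)*(d + 5/3)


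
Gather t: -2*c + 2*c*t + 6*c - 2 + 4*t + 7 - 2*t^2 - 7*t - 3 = 4*c - 2*t^2 + t*(2*c - 3) + 2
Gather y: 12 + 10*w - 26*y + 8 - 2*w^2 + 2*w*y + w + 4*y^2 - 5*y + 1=-2*w^2 + 11*w + 4*y^2 + y*(2*w - 31) + 21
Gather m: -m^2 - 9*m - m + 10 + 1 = -m^2 - 10*m + 11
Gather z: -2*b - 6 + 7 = 1 - 2*b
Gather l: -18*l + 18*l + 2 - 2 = 0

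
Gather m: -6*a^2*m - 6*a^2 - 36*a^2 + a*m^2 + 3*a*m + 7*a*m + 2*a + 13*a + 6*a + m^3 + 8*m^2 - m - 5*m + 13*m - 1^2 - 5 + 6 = -42*a^2 + 21*a + m^3 + m^2*(a + 8) + m*(-6*a^2 + 10*a + 7)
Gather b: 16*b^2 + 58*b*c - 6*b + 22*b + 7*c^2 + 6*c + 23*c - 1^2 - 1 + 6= 16*b^2 + b*(58*c + 16) + 7*c^2 + 29*c + 4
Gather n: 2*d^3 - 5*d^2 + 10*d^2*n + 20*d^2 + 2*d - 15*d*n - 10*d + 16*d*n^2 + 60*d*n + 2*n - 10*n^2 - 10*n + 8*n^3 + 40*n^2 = 2*d^3 + 15*d^2 - 8*d + 8*n^3 + n^2*(16*d + 30) + n*(10*d^2 + 45*d - 8)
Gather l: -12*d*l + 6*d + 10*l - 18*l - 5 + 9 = 6*d + l*(-12*d - 8) + 4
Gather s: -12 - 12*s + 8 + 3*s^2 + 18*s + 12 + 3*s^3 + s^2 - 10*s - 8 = 3*s^3 + 4*s^2 - 4*s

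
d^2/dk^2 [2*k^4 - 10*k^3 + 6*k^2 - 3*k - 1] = 24*k^2 - 60*k + 12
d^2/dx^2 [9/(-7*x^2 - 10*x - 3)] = 18*(49*x^2 + 70*x - 4*(7*x + 5)^2 + 21)/(7*x^2 + 10*x + 3)^3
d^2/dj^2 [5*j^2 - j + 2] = 10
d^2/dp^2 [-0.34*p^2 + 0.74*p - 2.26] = -0.680000000000000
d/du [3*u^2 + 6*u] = 6*u + 6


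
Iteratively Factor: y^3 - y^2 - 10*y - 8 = (y - 4)*(y^2 + 3*y + 2) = (y - 4)*(y + 1)*(y + 2)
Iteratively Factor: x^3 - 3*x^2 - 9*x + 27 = (x + 3)*(x^2 - 6*x + 9) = (x - 3)*(x + 3)*(x - 3)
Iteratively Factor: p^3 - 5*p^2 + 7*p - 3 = (p - 1)*(p^2 - 4*p + 3) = (p - 3)*(p - 1)*(p - 1)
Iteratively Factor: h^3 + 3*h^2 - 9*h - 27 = (h + 3)*(h^2 - 9) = (h - 3)*(h + 3)*(h + 3)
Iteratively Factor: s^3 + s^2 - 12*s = (s - 3)*(s^2 + 4*s) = s*(s - 3)*(s + 4)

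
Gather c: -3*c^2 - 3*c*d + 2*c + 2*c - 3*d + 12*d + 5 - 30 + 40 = -3*c^2 + c*(4 - 3*d) + 9*d + 15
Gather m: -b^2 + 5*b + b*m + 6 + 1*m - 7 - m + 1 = -b^2 + b*m + 5*b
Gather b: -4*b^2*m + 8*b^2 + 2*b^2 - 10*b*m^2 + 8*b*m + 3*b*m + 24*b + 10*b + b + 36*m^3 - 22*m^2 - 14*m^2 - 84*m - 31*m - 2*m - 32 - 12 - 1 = b^2*(10 - 4*m) + b*(-10*m^2 + 11*m + 35) + 36*m^3 - 36*m^2 - 117*m - 45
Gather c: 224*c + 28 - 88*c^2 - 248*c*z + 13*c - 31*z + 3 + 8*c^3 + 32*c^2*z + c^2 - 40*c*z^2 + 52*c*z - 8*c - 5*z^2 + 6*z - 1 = 8*c^3 + c^2*(32*z - 87) + c*(-40*z^2 - 196*z + 229) - 5*z^2 - 25*z + 30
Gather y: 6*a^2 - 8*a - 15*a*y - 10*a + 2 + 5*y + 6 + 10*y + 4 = 6*a^2 - 18*a + y*(15 - 15*a) + 12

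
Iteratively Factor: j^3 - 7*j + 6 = (j - 2)*(j^2 + 2*j - 3) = (j - 2)*(j - 1)*(j + 3)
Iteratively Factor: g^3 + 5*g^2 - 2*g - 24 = (g + 3)*(g^2 + 2*g - 8) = (g - 2)*(g + 3)*(g + 4)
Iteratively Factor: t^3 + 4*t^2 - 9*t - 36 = (t - 3)*(t^2 + 7*t + 12) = (t - 3)*(t + 4)*(t + 3)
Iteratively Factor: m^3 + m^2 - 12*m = (m)*(m^2 + m - 12) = m*(m - 3)*(m + 4)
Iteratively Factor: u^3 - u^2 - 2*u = (u)*(u^2 - u - 2) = u*(u + 1)*(u - 2)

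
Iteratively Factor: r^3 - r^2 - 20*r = (r - 5)*(r^2 + 4*r) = (r - 5)*(r + 4)*(r)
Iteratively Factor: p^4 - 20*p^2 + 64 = (p - 4)*(p^3 + 4*p^2 - 4*p - 16) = (p - 4)*(p + 2)*(p^2 + 2*p - 8) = (p - 4)*(p + 2)*(p + 4)*(p - 2)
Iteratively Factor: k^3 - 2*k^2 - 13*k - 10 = (k - 5)*(k^2 + 3*k + 2) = (k - 5)*(k + 2)*(k + 1)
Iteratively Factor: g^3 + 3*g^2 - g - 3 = (g + 3)*(g^2 - 1) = (g - 1)*(g + 3)*(g + 1)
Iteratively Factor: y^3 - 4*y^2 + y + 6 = (y - 3)*(y^2 - y - 2) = (y - 3)*(y - 2)*(y + 1)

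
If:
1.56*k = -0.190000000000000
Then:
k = -0.12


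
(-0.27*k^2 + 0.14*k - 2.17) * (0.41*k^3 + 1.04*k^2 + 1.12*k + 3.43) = -0.1107*k^5 - 0.2234*k^4 - 1.0465*k^3 - 3.0261*k^2 - 1.9502*k - 7.4431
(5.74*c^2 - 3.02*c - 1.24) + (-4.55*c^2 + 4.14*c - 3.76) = 1.19*c^2 + 1.12*c - 5.0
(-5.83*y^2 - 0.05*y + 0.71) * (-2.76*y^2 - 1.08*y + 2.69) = 16.0908*y^4 + 6.4344*y^3 - 17.5883*y^2 - 0.9013*y + 1.9099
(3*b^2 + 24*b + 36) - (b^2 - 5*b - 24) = 2*b^2 + 29*b + 60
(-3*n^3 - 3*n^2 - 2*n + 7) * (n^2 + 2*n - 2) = -3*n^5 - 9*n^4 - 2*n^3 + 9*n^2 + 18*n - 14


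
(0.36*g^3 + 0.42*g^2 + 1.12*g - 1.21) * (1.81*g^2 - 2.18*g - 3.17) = 0.6516*g^5 - 0.0246000000000001*g^4 - 0.0296*g^3 - 5.9631*g^2 - 0.9126*g + 3.8357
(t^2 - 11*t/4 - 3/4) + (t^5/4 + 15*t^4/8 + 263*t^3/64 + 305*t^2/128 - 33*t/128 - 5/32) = t^5/4 + 15*t^4/8 + 263*t^3/64 + 433*t^2/128 - 385*t/128 - 29/32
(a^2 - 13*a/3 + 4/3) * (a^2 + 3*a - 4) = a^4 - 4*a^3/3 - 47*a^2/3 + 64*a/3 - 16/3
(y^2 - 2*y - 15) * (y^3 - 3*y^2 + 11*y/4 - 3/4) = y^5 - 5*y^4 - 25*y^3/4 + 155*y^2/4 - 159*y/4 + 45/4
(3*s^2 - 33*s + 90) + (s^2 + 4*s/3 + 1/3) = 4*s^2 - 95*s/3 + 271/3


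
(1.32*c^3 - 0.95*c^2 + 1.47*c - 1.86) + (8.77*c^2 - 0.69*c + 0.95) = 1.32*c^3 + 7.82*c^2 + 0.78*c - 0.91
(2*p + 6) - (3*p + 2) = 4 - p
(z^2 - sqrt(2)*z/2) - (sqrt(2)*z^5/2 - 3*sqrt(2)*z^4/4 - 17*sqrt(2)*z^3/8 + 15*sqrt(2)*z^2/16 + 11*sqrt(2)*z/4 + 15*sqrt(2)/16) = -sqrt(2)*z^5/2 + 3*sqrt(2)*z^4/4 + 17*sqrt(2)*z^3/8 - 15*sqrt(2)*z^2/16 + z^2 - 13*sqrt(2)*z/4 - 15*sqrt(2)/16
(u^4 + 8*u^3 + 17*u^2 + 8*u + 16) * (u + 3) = u^5 + 11*u^4 + 41*u^3 + 59*u^2 + 40*u + 48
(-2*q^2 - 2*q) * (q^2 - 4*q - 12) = -2*q^4 + 6*q^3 + 32*q^2 + 24*q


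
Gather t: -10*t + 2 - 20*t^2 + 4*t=-20*t^2 - 6*t + 2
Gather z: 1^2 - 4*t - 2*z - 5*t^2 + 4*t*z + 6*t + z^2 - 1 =-5*t^2 + 2*t + z^2 + z*(4*t - 2)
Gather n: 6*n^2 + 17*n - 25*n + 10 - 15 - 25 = 6*n^2 - 8*n - 30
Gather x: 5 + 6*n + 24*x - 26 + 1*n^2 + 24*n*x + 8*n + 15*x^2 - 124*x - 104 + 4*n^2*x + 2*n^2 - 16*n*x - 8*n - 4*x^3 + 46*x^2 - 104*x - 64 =3*n^2 + 6*n - 4*x^3 + 61*x^2 + x*(4*n^2 + 8*n - 204) - 189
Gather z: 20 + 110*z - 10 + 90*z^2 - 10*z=90*z^2 + 100*z + 10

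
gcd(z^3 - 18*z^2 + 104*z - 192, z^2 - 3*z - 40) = z - 8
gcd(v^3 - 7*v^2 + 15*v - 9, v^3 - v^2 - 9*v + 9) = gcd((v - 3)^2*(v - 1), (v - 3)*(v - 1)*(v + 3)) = v^2 - 4*v + 3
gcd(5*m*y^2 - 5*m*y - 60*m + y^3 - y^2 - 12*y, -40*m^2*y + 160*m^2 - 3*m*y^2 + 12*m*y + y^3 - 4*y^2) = 5*m*y - 20*m + y^2 - 4*y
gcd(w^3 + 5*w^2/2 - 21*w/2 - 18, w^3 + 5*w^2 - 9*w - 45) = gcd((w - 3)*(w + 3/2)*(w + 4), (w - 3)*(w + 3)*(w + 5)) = w - 3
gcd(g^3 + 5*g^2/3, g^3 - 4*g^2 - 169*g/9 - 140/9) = g + 5/3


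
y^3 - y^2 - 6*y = y*(y - 3)*(y + 2)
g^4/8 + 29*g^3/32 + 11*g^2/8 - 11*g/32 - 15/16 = (g/4 + 1/2)*(g/2 + 1/2)*(g - 3/4)*(g + 5)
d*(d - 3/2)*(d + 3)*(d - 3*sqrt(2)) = d^4 - 3*sqrt(2)*d^3 + 3*d^3/2 - 9*sqrt(2)*d^2/2 - 9*d^2/2 + 27*sqrt(2)*d/2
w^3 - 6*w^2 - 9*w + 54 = (w - 6)*(w - 3)*(w + 3)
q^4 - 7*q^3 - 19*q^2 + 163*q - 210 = (q - 7)*(q - 3)*(q - 2)*(q + 5)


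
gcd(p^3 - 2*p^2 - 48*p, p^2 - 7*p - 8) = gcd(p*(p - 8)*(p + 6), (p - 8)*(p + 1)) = p - 8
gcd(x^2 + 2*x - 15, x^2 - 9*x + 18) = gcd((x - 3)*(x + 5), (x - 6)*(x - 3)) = x - 3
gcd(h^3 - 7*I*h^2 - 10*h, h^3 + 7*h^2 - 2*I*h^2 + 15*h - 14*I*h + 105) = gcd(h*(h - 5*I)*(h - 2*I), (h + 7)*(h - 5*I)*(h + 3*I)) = h - 5*I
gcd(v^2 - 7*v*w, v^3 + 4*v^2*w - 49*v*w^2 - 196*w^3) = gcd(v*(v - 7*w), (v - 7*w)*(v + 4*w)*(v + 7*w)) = v - 7*w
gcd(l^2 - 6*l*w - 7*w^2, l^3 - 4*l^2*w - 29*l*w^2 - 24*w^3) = l + w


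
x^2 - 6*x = x*(x - 6)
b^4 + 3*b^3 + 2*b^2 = b^2*(b + 1)*(b + 2)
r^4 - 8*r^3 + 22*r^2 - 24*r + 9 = (r - 3)^2*(r - 1)^2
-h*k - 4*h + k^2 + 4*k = (-h + k)*(k + 4)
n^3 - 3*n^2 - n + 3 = (n - 3)*(n - 1)*(n + 1)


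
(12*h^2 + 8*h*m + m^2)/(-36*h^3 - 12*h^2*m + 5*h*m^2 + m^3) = -1/(3*h - m)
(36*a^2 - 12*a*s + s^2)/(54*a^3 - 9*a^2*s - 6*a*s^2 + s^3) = (-6*a + s)/(-9*a^2 + s^2)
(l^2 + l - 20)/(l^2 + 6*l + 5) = (l - 4)/(l + 1)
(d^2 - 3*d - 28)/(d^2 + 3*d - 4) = (d - 7)/(d - 1)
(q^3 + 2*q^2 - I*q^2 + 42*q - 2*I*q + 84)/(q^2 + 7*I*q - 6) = (q^2 + q*(2 - 7*I) - 14*I)/(q + I)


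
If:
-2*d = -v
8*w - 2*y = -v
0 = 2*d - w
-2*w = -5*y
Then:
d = 0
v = 0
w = 0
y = 0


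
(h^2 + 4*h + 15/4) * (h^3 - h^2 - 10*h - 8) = h^5 + 3*h^4 - 41*h^3/4 - 207*h^2/4 - 139*h/2 - 30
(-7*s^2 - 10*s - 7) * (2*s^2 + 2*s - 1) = -14*s^4 - 34*s^3 - 27*s^2 - 4*s + 7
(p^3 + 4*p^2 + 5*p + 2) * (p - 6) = p^4 - 2*p^3 - 19*p^2 - 28*p - 12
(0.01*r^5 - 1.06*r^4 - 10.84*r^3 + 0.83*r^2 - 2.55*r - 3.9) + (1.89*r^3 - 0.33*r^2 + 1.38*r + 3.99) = 0.01*r^5 - 1.06*r^4 - 8.95*r^3 + 0.5*r^2 - 1.17*r + 0.0900000000000003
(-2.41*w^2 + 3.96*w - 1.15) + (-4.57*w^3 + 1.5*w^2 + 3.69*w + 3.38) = -4.57*w^3 - 0.91*w^2 + 7.65*w + 2.23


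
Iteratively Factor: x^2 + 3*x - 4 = (x + 4)*(x - 1)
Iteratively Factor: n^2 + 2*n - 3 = (n - 1)*(n + 3)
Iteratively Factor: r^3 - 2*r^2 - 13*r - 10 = (r + 2)*(r^2 - 4*r - 5) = (r - 5)*(r + 2)*(r + 1)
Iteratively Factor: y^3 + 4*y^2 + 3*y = (y)*(y^2 + 4*y + 3) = y*(y + 3)*(y + 1)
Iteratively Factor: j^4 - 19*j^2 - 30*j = (j)*(j^3 - 19*j - 30) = j*(j + 2)*(j^2 - 2*j - 15) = j*(j - 5)*(j + 2)*(j + 3)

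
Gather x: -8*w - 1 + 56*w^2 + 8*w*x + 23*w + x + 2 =56*w^2 + 15*w + x*(8*w + 1) + 1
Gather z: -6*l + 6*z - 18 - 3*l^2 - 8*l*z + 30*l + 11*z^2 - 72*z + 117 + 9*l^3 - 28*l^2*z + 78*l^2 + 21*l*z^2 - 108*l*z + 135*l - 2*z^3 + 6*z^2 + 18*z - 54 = 9*l^3 + 75*l^2 + 159*l - 2*z^3 + z^2*(21*l + 17) + z*(-28*l^2 - 116*l - 48) + 45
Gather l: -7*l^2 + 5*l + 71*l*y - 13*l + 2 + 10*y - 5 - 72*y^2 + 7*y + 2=-7*l^2 + l*(71*y - 8) - 72*y^2 + 17*y - 1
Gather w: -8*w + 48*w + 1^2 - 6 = 40*w - 5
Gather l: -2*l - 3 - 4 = -2*l - 7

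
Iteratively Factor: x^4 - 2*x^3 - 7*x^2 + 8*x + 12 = (x - 2)*(x^3 - 7*x - 6) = (x - 2)*(x + 2)*(x^2 - 2*x - 3) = (x - 3)*(x - 2)*(x + 2)*(x + 1)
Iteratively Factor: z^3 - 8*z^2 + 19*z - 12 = (z - 3)*(z^2 - 5*z + 4) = (z - 4)*(z - 3)*(z - 1)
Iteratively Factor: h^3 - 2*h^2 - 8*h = (h - 4)*(h^2 + 2*h) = h*(h - 4)*(h + 2)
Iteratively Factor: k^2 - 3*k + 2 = (k - 2)*(k - 1)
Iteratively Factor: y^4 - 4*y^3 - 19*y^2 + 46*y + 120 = (y - 5)*(y^3 + y^2 - 14*y - 24) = (y - 5)*(y + 2)*(y^2 - y - 12) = (y - 5)*(y - 4)*(y + 2)*(y + 3)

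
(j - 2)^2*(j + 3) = j^3 - j^2 - 8*j + 12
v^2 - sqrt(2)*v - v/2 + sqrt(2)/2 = (v - 1/2)*(v - sqrt(2))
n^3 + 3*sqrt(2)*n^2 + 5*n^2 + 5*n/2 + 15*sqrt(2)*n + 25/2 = (n + 5)*(n + sqrt(2)/2)*(n + 5*sqrt(2)/2)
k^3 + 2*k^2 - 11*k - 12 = (k - 3)*(k + 1)*(k + 4)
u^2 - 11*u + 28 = (u - 7)*(u - 4)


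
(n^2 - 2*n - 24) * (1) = n^2 - 2*n - 24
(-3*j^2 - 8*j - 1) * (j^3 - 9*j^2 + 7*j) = -3*j^5 + 19*j^4 + 50*j^3 - 47*j^2 - 7*j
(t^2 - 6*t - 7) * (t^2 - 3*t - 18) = t^4 - 9*t^3 - 7*t^2 + 129*t + 126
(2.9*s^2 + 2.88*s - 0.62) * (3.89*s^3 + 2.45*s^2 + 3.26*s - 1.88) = 11.281*s^5 + 18.3082*s^4 + 14.0982*s^3 + 2.4178*s^2 - 7.4356*s + 1.1656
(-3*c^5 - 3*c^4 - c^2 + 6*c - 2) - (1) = -3*c^5 - 3*c^4 - c^2 + 6*c - 3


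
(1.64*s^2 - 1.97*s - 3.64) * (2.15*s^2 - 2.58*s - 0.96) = 3.526*s^4 - 8.4667*s^3 - 4.3178*s^2 + 11.2824*s + 3.4944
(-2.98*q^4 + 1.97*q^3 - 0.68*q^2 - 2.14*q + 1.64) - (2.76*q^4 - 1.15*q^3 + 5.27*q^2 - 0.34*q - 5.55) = -5.74*q^4 + 3.12*q^3 - 5.95*q^2 - 1.8*q + 7.19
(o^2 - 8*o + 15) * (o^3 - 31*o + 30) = o^5 - 8*o^4 - 16*o^3 + 278*o^2 - 705*o + 450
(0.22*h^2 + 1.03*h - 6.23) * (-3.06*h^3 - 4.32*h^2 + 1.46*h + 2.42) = -0.6732*h^5 - 4.1022*h^4 + 14.9354*h^3 + 28.9498*h^2 - 6.6032*h - 15.0766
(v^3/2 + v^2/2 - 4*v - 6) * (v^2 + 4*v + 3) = v^5/2 + 5*v^4/2 - v^3/2 - 41*v^2/2 - 36*v - 18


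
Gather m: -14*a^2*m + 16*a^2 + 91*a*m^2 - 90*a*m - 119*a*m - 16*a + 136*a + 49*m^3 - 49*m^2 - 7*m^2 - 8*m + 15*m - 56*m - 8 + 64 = 16*a^2 + 120*a + 49*m^3 + m^2*(91*a - 56) + m*(-14*a^2 - 209*a - 49) + 56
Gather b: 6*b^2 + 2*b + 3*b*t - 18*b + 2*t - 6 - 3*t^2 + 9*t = 6*b^2 + b*(3*t - 16) - 3*t^2 + 11*t - 6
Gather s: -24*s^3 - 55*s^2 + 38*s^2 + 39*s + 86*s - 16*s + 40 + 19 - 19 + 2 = -24*s^3 - 17*s^2 + 109*s + 42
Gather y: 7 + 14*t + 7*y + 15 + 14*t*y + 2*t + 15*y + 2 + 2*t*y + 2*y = 16*t + y*(16*t + 24) + 24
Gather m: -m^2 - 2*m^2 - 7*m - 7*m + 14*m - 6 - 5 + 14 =3 - 3*m^2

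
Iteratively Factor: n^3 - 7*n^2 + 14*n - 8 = (n - 2)*(n^2 - 5*n + 4) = (n - 2)*(n - 1)*(n - 4)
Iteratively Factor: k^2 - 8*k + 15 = (k - 5)*(k - 3)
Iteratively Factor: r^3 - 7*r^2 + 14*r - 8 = (r - 2)*(r^2 - 5*r + 4) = (r - 2)*(r - 1)*(r - 4)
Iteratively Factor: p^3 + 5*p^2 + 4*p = (p + 4)*(p^2 + p) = p*(p + 4)*(p + 1)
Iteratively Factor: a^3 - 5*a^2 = (a - 5)*(a^2) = a*(a - 5)*(a)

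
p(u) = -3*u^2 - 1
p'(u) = -6*u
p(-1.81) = -10.83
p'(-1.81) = 10.86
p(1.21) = -5.39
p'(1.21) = -7.26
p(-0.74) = -2.64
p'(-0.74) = 4.44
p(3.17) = -31.15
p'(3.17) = -19.02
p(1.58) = -8.49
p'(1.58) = -9.48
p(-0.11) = -1.04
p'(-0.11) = 0.66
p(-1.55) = -8.21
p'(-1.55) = 9.30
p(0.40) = -1.48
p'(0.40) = -2.40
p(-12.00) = -433.00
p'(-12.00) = 72.00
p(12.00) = -433.00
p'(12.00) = -72.00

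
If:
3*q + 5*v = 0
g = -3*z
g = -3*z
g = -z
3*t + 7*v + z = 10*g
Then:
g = 0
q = -5*v/3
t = -7*v/3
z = 0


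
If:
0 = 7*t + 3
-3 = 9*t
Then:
No Solution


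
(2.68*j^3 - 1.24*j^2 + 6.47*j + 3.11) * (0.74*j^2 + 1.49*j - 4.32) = 1.9832*j^5 + 3.0756*j^4 - 8.6374*j^3 + 17.2985*j^2 - 23.3165*j - 13.4352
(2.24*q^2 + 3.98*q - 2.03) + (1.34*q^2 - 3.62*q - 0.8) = 3.58*q^2 + 0.36*q - 2.83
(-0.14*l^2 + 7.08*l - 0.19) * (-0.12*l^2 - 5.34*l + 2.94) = 0.0168*l^4 - 0.102*l^3 - 38.196*l^2 + 21.8298*l - 0.5586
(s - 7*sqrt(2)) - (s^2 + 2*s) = -s^2 - s - 7*sqrt(2)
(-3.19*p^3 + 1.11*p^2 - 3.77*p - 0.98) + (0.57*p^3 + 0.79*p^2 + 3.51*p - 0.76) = -2.62*p^3 + 1.9*p^2 - 0.26*p - 1.74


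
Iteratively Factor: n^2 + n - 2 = (n + 2)*(n - 1)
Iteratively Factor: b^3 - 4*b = (b)*(b^2 - 4) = b*(b - 2)*(b + 2)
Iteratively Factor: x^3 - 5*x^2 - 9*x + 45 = (x - 5)*(x^2 - 9) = (x - 5)*(x + 3)*(x - 3)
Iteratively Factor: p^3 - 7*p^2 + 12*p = (p)*(p^2 - 7*p + 12) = p*(p - 4)*(p - 3)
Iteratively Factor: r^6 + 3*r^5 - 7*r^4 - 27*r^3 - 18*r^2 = (r)*(r^5 + 3*r^4 - 7*r^3 - 27*r^2 - 18*r) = r*(r + 3)*(r^4 - 7*r^2 - 6*r) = r*(r + 1)*(r + 3)*(r^3 - r^2 - 6*r) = r*(r + 1)*(r + 2)*(r + 3)*(r^2 - 3*r) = r^2*(r + 1)*(r + 2)*(r + 3)*(r - 3)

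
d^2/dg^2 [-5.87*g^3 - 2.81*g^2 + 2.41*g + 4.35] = -35.22*g - 5.62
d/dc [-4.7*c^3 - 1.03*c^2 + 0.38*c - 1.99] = -14.1*c^2 - 2.06*c + 0.38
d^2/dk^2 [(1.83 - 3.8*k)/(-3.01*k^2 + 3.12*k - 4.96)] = ((34.7286 - 68.628*k)*(3.01*k^2 - 3.12*k + 4.96) + (3.8*k - 1.83)*(6.02*k - 3.12)*(12.04*k - 6.24))/(3.01*k^2 - 3.12*k + 4.96)^3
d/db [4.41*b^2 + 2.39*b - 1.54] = 8.82*b + 2.39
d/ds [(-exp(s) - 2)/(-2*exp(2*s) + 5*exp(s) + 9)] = (-(exp(s) + 2)*(4*exp(s) - 5) + 2*exp(2*s) - 5*exp(s) - 9)*exp(s)/(-2*exp(2*s) + 5*exp(s) + 9)^2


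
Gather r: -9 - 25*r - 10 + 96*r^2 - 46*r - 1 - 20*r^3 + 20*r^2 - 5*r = -20*r^3 + 116*r^2 - 76*r - 20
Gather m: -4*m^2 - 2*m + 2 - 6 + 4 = -4*m^2 - 2*m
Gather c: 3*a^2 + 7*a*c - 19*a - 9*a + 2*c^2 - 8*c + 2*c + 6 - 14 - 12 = 3*a^2 - 28*a + 2*c^2 + c*(7*a - 6) - 20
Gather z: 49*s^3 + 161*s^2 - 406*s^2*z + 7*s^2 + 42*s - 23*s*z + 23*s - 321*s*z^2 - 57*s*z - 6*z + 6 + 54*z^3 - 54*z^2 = 49*s^3 + 168*s^2 + 65*s + 54*z^3 + z^2*(-321*s - 54) + z*(-406*s^2 - 80*s - 6) + 6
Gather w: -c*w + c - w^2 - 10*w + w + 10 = c - w^2 + w*(-c - 9) + 10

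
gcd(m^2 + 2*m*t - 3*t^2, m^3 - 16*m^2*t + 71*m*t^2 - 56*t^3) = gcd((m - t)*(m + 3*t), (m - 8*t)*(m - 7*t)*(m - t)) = -m + t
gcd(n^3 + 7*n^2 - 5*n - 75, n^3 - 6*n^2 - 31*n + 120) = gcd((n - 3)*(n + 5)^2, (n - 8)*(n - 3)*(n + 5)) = n^2 + 2*n - 15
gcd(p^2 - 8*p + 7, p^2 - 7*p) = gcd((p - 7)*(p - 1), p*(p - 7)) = p - 7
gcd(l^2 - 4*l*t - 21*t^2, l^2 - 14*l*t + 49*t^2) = -l + 7*t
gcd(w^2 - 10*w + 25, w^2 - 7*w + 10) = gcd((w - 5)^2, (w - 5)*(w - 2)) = w - 5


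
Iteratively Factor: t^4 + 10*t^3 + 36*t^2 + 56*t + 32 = (t + 4)*(t^3 + 6*t^2 + 12*t + 8) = (t + 2)*(t + 4)*(t^2 + 4*t + 4) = (t + 2)^2*(t + 4)*(t + 2)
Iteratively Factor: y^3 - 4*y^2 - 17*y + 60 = (y - 3)*(y^2 - y - 20) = (y - 5)*(y - 3)*(y + 4)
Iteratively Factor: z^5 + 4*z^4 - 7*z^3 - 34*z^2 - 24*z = (z)*(z^4 + 4*z^3 - 7*z^2 - 34*z - 24) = z*(z - 3)*(z^3 + 7*z^2 + 14*z + 8) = z*(z - 3)*(z + 1)*(z^2 + 6*z + 8) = z*(z - 3)*(z + 1)*(z + 4)*(z + 2)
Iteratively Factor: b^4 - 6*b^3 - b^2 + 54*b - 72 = (b - 4)*(b^3 - 2*b^2 - 9*b + 18) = (b - 4)*(b - 3)*(b^2 + b - 6) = (b - 4)*(b - 3)*(b + 3)*(b - 2)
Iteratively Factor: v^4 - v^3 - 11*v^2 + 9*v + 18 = (v + 1)*(v^3 - 2*v^2 - 9*v + 18) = (v + 1)*(v + 3)*(v^2 - 5*v + 6) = (v - 2)*(v + 1)*(v + 3)*(v - 3)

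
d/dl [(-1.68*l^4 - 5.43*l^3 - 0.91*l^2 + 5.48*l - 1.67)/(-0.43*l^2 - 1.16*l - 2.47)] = (1.4448*l^5 + 8.1813*l^4 + 29.196*l^3 + 43.6483*l^2 + 3.0592*l - 15.4728)/(0.1849*l^4 + 0.9976*l^3 + 3.4698*l^2 + 5.7304*l + 6.1009)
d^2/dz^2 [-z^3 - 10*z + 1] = -6*z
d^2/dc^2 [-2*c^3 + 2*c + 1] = -12*c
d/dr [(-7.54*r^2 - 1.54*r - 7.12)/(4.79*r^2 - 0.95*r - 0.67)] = (14.5396*r^2 + 78.3132*r - 5.7322)/(22.9441*r^4 - 9.101*r^3 - 5.5161*r^2 + 1.273*r + 0.4489)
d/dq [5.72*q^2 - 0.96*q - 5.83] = 11.44*q - 0.96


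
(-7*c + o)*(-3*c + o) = 21*c^2 - 10*c*o + o^2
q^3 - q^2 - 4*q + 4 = (q - 2)*(q - 1)*(q + 2)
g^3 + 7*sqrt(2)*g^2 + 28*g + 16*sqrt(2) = (g + sqrt(2))*(g + 2*sqrt(2))*(g + 4*sqrt(2))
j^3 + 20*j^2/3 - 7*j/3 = j*(j - 1/3)*(j + 7)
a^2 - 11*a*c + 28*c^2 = (a - 7*c)*(a - 4*c)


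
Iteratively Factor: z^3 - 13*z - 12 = (z + 3)*(z^2 - 3*z - 4) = (z - 4)*(z + 3)*(z + 1)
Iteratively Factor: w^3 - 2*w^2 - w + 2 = (w + 1)*(w^2 - 3*w + 2) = (w - 2)*(w + 1)*(w - 1)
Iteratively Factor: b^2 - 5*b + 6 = (b - 3)*(b - 2)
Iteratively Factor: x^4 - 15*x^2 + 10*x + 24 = (x + 1)*(x^3 - x^2 - 14*x + 24) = (x + 1)*(x + 4)*(x^2 - 5*x + 6) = (x - 2)*(x + 1)*(x + 4)*(x - 3)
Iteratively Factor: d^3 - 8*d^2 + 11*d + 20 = (d - 4)*(d^2 - 4*d - 5) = (d - 4)*(d + 1)*(d - 5)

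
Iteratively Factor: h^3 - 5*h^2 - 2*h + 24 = (h - 4)*(h^2 - h - 6) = (h - 4)*(h + 2)*(h - 3)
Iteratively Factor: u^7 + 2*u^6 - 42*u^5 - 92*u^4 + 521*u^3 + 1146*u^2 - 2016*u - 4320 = (u + 2)*(u^6 - 42*u^4 - 8*u^3 + 537*u^2 + 72*u - 2160) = (u + 2)*(u + 4)*(u^5 - 4*u^4 - 26*u^3 + 96*u^2 + 153*u - 540) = (u + 2)*(u + 4)^2*(u^4 - 8*u^3 + 6*u^2 + 72*u - 135) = (u - 3)*(u + 2)*(u + 4)^2*(u^3 - 5*u^2 - 9*u + 45) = (u - 5)*(u - 3)*(u + 2)*(u + 4)^2*(u^2 - 9) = (u - 5)*(u - 3)*(u + 2)*(u + 3)*(u + 4)^2*(u - 3)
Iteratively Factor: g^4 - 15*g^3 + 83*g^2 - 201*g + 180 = (g - 3)*(g^3 - 12*g^2 + 47*g - 60) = (g - 5)*(g - 3)*(g^2 - 7*g + 12) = (g - 5)*(g - 3)^2*(g - 4)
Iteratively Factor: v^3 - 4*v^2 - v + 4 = (v + 1)*(v^2 - 5*v + 4) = (v - 4)*(v + 1)*(v - 1)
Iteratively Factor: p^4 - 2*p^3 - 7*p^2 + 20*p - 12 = (p + 3)*(p^3 - 5*p^2 + 8*p - 4) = (p - 2)*(p + 3)*(p^2 - 3*p + 2) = (p - 2)^2*(p + 3)*(p - 1)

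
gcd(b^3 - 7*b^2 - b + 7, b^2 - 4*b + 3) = b - 1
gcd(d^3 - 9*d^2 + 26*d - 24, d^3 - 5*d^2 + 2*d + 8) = d^2 - 6*d + 8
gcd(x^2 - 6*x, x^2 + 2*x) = x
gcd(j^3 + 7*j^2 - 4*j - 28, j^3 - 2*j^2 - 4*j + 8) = j^2 - 4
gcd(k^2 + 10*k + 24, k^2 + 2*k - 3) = 1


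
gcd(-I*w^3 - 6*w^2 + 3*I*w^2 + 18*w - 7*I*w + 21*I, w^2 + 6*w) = 1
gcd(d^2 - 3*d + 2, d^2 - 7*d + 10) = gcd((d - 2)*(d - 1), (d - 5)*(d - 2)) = d - 2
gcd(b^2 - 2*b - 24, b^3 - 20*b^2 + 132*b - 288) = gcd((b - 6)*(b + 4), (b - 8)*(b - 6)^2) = b - 6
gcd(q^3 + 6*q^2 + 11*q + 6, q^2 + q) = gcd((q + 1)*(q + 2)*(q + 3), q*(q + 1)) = q + 1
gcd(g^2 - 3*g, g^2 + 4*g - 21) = g - 3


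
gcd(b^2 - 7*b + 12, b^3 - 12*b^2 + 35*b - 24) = b - 3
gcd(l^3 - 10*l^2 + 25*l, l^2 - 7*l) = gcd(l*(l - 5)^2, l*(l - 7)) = l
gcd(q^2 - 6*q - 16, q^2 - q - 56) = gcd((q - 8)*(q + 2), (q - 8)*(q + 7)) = q - 8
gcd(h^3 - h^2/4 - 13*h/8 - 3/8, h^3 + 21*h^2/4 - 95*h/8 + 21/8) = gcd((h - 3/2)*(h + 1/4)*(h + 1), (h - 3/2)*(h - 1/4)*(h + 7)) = h - 3/2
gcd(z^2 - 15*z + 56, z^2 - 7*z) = z - 7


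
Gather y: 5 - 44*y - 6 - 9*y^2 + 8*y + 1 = -9*y^2 - 36*y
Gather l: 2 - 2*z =2 - 2*z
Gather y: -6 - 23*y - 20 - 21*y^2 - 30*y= -21*y^2 - 53*y - 26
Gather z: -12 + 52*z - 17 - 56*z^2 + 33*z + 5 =-56*z^2 + 85*z - 24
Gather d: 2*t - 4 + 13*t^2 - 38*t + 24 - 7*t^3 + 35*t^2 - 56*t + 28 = -7*t^3 + 48*t^2 - 92*t + 48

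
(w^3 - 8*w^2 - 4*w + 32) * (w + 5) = w^4 - 3*w^3 - 44*w^2 + 12*w + 160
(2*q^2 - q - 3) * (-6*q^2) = -12*q^4 + 6*q^3 + 18*q^2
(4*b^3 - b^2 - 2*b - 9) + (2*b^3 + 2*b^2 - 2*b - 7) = 6*b^3 + b^2 - 4*b - 16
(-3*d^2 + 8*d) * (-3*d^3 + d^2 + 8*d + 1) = 9*d^5 - 27*d^4 - 16*d^3 + 61*d^2 + 8*d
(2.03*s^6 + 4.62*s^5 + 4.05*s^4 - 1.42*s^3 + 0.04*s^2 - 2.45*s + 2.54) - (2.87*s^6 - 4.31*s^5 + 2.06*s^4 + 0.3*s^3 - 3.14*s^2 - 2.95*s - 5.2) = -0.84*s^6 + 8.93*s^5 + 1.99*s^4 - 1.72*s^3 + 3.18*s^2 + 0.5*s + 7.74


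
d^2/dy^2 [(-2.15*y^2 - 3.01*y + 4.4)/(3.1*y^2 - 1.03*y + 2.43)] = (2.8421709430404e-14*y^4 - 71.5821*y^3 + 350.8797*y^2 + 51.75078*y - 97.413008)/(29.791*y^6 - 29.6949*y^5 + 79.92327*y^4 - 47.646667*y^3 + 62.649531*y^2 - 18.246141*y + 14.348907)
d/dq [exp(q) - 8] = exp(q)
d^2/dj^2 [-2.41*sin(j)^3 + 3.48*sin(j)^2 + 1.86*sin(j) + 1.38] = -0.0524999999999984*sin(j) - 5.4225*sin(3*j) + 6.96*cos(2*j)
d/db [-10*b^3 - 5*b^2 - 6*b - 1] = -30*b^2 - 10*b - 6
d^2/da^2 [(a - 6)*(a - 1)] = 2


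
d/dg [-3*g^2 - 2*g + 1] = -6*g - 2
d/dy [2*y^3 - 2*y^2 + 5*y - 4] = 6*y^2 - 4*y + 5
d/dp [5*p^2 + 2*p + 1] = 10*p + 2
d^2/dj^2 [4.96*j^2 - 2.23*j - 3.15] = 9.92000000000000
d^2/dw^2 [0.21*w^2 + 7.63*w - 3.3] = 0.420000000000000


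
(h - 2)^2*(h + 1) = h^3 - 3*h^2 + 4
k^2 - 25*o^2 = (k - 5*o)*(k + 5*o)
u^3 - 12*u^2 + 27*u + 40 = (u - 8)*(u - 5)*(u + 1)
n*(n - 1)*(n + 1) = n^3 - n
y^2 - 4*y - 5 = (y - 5)*(y + 1)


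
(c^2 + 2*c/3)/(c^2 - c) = (c + 2/3)/(c - 1)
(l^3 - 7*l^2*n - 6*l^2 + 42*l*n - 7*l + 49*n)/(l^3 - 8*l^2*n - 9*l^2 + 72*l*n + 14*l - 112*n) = (l^2 - 7*l*n + l - 7*n)/(l^2 - 8*l*n - 2*l + 16*n)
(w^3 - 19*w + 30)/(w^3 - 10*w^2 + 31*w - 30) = (w + 5)/(w - 5)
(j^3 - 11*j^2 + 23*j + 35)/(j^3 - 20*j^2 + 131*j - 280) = (j + 1)/(j - 8)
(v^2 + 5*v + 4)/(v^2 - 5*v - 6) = (v + 4)/(v - 6)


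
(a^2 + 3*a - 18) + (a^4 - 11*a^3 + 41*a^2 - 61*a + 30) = a^4 - 11*a^3 + 42*a^2 - 58*a + 12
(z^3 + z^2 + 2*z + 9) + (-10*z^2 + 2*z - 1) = z^3 - 9*z^2 + 4*z + 8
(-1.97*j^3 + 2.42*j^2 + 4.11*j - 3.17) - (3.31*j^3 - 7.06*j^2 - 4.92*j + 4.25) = -5.28*j^3 + 9.48*j^2 + 9.03*j - 7.42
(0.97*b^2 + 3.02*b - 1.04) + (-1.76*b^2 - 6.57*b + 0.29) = -0.79*b^2 - 3.55*b - 0.75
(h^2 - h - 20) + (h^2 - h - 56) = 2*h^2 - 2*h - 76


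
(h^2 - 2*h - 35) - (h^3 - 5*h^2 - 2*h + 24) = -h^3 + 6*h^2 - 59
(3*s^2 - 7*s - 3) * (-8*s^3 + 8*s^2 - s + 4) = -24*s^5 + 80*s^4 - 35*s^3 - 5*s^2 - 25*s - 12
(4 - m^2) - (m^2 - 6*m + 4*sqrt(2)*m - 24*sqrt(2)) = -2*m^2 - 4*sqrt(2)*m + 6*m + 4 + 24*sqrt(2)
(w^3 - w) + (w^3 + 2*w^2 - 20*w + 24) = 2*w^3 + 2*w^2 - 21*w + 24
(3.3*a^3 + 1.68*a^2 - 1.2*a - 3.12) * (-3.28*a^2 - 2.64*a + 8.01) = -10.824*a^5 - 14.2224*a^4 + 25.9338*a^3 + 26.8584*a^2 - 1.3752*a - 24.9912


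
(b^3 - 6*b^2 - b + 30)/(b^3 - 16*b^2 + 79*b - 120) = (b + 2)/(b - 8)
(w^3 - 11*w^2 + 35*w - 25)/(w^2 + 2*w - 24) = (w^3 - 11*w^2 + 35*w - 25)/(w^2 + 2*w - 24)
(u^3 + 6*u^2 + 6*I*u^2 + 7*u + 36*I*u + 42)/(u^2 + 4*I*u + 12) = (u^3 + 6*u^2*(1 + I) + u*(7 + 36*I) + 42)/(u^2 + 4*I*u + 12)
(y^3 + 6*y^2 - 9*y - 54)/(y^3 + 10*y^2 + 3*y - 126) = (y + 3)/(y + 7)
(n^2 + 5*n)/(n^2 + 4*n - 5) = n/(n - 1)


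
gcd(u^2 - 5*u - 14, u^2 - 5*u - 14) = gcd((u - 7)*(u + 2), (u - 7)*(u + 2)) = u^2 - 5*u - 14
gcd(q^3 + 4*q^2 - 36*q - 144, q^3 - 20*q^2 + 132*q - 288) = q - 6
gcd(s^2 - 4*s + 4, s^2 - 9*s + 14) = s - 2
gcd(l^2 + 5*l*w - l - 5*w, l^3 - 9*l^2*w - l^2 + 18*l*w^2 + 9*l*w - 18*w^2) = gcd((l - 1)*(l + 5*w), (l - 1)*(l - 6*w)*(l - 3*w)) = l - 1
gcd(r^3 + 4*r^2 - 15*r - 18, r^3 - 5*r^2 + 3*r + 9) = r^2 - 2*r - 3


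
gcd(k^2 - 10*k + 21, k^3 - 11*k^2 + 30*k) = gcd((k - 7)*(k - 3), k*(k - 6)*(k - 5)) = 1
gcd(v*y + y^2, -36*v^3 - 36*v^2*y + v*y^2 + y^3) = v + y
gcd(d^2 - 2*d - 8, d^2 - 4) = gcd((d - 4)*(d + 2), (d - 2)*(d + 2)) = d + 2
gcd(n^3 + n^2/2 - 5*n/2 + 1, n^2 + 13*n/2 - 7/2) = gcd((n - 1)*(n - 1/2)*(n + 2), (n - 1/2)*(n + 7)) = n - 1/2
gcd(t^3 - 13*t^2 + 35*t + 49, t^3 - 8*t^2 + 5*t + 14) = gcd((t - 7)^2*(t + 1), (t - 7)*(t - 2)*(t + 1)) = t^2 - 6*t - 7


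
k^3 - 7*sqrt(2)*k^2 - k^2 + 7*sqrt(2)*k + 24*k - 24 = (k - 1)*(k - 4*sqrt(2))*(k - 3*sqrt(2))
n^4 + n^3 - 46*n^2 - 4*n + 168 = (n - 6)*(n - 2)*(n + 2)*(n + 7)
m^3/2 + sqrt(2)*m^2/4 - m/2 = m*(m/2 + sqrt(2)/2)*(m - sqrt(2)/2)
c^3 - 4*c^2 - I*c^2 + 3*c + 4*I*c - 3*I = (c - 3)*(c - 1)*(c - I)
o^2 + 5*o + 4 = (o + 1)*(o + 4)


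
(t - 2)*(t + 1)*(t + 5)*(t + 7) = t^4 + 11*t^3 + 21*t^2 - 59*t - 70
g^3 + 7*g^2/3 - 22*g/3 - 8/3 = (g - 2)*(g + 1/3)*(g + 4)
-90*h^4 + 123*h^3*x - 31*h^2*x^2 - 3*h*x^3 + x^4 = (-5*h + x)*(-3*h + x)*(-h + x)*(6*h + x)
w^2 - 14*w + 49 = (w - 7)^2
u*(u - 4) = u^2 - 4*u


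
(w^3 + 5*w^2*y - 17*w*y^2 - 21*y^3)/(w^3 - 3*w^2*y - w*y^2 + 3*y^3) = (-w - 7*y)/(-w + y)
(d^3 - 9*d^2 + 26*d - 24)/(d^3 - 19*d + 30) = (d - 4)/(d + 5)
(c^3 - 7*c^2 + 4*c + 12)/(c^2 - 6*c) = c - 1 - 2/c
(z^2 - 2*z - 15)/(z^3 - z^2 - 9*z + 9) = (z - 5)/(z^2 - 4*z + 3)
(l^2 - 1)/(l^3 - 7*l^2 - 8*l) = (l - 1)/(l*(l - 8))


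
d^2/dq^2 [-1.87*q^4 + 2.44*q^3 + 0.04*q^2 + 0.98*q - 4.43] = -22.44*q^2 + 14.64*q + 0.08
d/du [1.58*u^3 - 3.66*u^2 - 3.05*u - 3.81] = 4.74*u^2 - 7.32*u - 3.05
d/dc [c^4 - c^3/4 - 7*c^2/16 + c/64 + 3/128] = 4*c^3 - 3*c^2/4 - 7*c/8 + 1/64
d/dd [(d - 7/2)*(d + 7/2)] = 2*d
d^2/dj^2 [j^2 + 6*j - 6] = 2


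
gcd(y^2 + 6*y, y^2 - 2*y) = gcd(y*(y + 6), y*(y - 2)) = y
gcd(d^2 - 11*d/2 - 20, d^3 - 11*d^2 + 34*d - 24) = 1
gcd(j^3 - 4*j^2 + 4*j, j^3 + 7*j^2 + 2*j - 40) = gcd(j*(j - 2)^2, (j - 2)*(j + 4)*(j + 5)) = j - 2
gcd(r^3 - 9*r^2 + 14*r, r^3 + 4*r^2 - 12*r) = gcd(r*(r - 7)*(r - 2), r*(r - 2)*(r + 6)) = r^2 - 2*r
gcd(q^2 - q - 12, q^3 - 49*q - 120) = q + 3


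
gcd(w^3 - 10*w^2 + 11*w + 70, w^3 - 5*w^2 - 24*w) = 1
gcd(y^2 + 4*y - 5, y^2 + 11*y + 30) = y + 5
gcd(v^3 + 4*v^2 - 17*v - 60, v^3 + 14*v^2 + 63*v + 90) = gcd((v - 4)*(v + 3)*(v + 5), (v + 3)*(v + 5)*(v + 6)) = v^2 + 8*v + 15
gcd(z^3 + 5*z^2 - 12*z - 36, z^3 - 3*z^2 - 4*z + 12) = z^2 - z - 6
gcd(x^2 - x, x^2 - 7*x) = x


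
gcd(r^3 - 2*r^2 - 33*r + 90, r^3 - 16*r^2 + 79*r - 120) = r^2 - 8*r + 15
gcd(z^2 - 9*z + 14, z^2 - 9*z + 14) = z^2 - 9*z + 14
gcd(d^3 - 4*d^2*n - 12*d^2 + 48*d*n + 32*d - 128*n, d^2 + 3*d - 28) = d - 4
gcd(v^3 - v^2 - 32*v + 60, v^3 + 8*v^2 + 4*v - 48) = v^2 + 4*v - 12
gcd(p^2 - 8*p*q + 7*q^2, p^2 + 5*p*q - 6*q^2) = p - q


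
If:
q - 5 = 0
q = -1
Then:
No Solution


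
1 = 1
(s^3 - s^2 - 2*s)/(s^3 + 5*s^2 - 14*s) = (s + 1)/(s + 7)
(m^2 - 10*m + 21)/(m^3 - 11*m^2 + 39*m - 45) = (m - 7)/(m^2 - 8*m + 15)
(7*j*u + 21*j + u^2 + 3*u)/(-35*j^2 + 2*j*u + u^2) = (u + 3)/(-5*j + u)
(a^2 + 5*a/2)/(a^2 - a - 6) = a*(2*a + 5)/(2*(a^2 - a - 6))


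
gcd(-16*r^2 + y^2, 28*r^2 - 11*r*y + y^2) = -4*r + y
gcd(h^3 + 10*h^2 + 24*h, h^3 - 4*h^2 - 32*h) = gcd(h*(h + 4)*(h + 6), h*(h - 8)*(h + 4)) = h^2 + 4*h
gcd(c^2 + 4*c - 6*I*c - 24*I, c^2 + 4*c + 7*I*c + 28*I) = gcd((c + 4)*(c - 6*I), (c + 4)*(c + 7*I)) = c + 4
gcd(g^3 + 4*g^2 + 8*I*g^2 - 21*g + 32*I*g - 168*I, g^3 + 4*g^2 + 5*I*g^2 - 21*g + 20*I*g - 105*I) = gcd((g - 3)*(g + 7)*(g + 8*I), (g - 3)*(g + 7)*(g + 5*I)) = g^2 + 4*g - 21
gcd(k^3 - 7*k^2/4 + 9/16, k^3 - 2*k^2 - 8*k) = 1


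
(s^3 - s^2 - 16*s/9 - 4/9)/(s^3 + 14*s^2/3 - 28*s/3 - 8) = (s + 1/3)/(s + 6)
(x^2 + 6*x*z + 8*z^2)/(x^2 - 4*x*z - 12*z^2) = (x + 4*z)/(x - 6*z)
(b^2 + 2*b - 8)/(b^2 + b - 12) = (b - 2)/(b - 3)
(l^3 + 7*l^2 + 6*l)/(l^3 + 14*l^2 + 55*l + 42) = l/(l + 7)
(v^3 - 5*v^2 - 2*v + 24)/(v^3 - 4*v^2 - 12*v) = (v^2 - 7*v + 12)/(v*(v - 6))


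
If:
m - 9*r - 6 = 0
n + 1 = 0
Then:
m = 9*r + 6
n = -1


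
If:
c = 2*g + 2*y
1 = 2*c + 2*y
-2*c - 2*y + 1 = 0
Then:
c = 1/2 - y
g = 1/4 - 3*y/2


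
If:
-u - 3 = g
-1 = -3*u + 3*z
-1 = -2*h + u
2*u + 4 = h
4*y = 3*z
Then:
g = -2/3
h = -2/3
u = -7/3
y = -2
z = -8/3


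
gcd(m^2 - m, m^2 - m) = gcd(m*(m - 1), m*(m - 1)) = m^2 - m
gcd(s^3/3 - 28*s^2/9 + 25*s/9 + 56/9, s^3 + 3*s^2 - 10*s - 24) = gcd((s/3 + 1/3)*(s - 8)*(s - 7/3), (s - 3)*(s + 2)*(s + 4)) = 1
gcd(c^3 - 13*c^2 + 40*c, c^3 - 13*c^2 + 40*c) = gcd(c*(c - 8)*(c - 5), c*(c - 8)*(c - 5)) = c^3 - 13*c^2 + 40*c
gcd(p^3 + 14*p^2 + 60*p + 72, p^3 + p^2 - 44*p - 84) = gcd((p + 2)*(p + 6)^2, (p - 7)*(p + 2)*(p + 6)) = p^2 + 8*p + 12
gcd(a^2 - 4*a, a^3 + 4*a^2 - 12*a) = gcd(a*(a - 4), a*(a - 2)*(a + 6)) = a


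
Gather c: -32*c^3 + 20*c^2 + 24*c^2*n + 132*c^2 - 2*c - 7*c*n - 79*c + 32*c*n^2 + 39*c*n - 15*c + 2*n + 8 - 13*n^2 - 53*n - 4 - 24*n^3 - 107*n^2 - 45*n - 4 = -32*c^3 + c^2*(24*n + 152) + c*(32*n^2 + 32*n - 96) - 24*n^3 - 120*n^2 - 96*n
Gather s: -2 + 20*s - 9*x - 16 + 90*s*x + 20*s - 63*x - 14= s*(90*x + 40) - 72*x - 32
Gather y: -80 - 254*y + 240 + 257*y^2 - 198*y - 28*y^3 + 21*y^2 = -28*y^3 + 278*y^2 - 452*y + 160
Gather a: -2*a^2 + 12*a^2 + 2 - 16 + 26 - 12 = 10*a^2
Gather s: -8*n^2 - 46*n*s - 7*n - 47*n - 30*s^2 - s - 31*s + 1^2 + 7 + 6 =-8*n^2 - 54*n - 30*s^2 + s*(-46*n - 32) + 14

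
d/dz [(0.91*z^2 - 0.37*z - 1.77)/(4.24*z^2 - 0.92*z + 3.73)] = (0.7316*z^2 + 21.7982*z - 3.0085)/(17.9776*z^4 - 7.8016*z^3 + 32.4768*z^2 - 6.8632*z + 13.9129)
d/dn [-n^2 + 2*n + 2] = 2 - 2*n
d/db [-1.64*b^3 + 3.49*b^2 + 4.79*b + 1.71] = -4.92*b^2 + 6.98*b + 4.79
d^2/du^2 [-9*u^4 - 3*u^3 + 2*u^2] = -108*u^2 - 18*u + 4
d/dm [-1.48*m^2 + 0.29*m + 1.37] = 0.29 - 2.96*m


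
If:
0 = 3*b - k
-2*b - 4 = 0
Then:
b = -2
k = -6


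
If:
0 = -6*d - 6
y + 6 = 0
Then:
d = -1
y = -6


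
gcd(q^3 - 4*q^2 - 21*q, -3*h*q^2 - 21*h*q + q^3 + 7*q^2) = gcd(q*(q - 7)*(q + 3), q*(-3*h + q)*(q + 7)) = q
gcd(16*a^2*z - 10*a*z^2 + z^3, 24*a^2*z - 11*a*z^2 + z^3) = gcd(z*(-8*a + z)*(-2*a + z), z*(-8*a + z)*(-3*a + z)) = -8*a*z + z^2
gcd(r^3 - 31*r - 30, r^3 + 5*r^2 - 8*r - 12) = r + 1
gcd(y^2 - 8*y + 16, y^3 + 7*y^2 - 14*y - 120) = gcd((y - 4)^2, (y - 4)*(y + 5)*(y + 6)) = y - 4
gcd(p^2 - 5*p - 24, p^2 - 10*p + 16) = p - 8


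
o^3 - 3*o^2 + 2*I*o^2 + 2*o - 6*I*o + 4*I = (o - 2)*(o - 1)*(o + 2*I)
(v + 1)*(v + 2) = v^2 + 3*v + 2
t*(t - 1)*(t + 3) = t^3 + 2*t^2 - 3*t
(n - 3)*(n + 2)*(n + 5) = n^3 + 4*n^2 - 11*n - 30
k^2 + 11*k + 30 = (k + 5)*(k + 6)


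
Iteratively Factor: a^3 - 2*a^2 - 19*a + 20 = (a - 5)*(a^2 + 3*a - 4) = (a - 5)*(a - 1)*(a + 4)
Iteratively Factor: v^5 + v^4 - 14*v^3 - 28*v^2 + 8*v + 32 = (v + 2)*(v^4 - v^3 - 12*v^2 - 4*v + 16) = (v - 4)*(v + 2)*(v^3 + 3*v^2 - 4) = (v - 4)*(v + 2)^2*(v^2 + v - 2) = (v - 4)*(v + 2)^3*(v - 1)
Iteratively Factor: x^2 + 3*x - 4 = (x + 4)*(x - 1)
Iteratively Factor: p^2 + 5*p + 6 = (p + 3)*(p + 2)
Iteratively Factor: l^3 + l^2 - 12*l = (l)*(l^2 + l - 12) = l*(l - 3)*(l + 4)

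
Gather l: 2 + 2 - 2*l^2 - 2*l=-2*l^2 - 2*l + 4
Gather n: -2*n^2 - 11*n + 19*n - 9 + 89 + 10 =-2*n^2 + 8*n + 90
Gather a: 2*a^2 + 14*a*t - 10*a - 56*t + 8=2*a^2 + a*(14*t - 10) - 56*t + 8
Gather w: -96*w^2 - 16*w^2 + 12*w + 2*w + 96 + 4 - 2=-112*w^2 + 14*w + 98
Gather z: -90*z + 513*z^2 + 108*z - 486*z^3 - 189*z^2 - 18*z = -486*z^3 + 324*z^2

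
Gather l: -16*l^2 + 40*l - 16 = -16*l^2 + 40*l - 16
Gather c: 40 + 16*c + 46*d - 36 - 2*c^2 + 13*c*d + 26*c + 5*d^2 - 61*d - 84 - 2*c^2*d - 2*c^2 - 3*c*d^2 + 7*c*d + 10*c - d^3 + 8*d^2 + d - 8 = c^2*(-2*d - 4) + c*(-3*d^2 + 20*d + 52) - d^3 + 13*d^2 - 14*d - 88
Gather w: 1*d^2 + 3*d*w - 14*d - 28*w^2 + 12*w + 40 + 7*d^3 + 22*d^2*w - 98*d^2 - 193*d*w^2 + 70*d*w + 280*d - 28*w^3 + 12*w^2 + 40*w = 7*d^3 - 97*d^2 + 266*d - 28*w^3 + w^2*(-193*d - 16) + w*(22*d^2 + 73*d + 52) + 40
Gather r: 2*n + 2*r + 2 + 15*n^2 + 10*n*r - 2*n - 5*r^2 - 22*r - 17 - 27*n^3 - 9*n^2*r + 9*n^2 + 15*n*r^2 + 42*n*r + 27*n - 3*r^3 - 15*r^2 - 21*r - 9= -27*n^3 + 24*n^2 + 27*n - 3*r^3 + r^2*(15*n - 20) + r*(-9*n^2 + 52*n - 41) - 24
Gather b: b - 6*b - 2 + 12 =10 - 5*b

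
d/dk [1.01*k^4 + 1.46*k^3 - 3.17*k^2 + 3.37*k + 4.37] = 4.04*k^3 + 4.38*k^2 - 6.34*k + 3.37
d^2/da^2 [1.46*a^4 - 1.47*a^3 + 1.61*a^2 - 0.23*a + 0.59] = 17.52*a^2 - 8.82*a + 3.22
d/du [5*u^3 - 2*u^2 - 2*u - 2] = 15*u^2 - 4*u - 2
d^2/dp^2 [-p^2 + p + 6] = -2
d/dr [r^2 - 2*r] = 2*r - 2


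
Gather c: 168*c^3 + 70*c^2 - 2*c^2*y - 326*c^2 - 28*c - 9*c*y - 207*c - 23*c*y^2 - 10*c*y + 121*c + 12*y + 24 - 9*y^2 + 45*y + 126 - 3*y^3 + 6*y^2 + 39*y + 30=168*c^3 + c^2*(-2*y - 256) + c*(-23*y^2 - 19*y - 114) - 3*y^3 - 3*y^2 + 96*y + 180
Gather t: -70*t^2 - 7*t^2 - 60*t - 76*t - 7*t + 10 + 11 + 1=-77*t^2 - 143*t + 22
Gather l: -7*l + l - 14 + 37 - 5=18 - 6*l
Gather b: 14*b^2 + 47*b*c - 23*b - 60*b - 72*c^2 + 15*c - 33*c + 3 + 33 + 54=14*b^2 + b*(47*c - 83) - 72*c^2 - 18*c + 90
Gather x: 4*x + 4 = 4*x + 4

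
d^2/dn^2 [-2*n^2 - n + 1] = -4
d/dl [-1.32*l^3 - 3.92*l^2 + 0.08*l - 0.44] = -3.96*l^2 - 7.84*l + 0.08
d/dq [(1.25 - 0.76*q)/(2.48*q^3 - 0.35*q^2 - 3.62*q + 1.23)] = (3.7696*q^3 - 9.566*q^2 + 0.875*q + 3.5902)/(6.1504*q^6 - 1.736*q^5 - 17.8327*q^4 + 8.6348*q^3 + 12.2434*q^2 - 8.9052*q + 1.5129)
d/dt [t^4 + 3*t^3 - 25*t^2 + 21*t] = 4*t^3 + 9*t^2 - 50*t + 21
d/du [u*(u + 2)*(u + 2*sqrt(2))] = 3*u^2 + 4*u + 4*sqrt(2)*u + 4*sqrt(2)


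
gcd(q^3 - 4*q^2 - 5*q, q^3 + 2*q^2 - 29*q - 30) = q^2 - 4*q - 5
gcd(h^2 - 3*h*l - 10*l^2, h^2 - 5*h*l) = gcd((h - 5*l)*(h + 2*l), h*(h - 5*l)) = h - 5*l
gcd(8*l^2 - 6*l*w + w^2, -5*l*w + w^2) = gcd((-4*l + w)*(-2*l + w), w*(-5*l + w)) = 1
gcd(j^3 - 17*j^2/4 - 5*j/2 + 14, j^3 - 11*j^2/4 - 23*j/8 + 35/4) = j^2 - j/4 - 7/2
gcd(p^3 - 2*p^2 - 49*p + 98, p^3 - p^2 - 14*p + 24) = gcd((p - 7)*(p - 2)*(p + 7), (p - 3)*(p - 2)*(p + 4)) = p - 2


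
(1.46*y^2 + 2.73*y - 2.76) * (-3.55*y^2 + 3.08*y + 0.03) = -5.183*y^4 - 5.1947*y^3 + 18.2502*y^2 - 8.4189*y - 0.0828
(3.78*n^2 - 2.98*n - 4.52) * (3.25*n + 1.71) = 12.285*n^3 - 3.2212*n^2 - 19.7858*n - 7.7292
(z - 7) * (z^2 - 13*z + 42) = z^3 - 20*z^2 + 133*z - 294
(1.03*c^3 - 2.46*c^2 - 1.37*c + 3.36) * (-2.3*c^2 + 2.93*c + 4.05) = -2.369*c^5 + 8.6759*c^4 + 0.114699999999999*c^3 - 21.7051*c^2 + 4.2963*c + 13.608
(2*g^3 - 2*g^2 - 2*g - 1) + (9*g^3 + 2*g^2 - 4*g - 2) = 11*g^3 - 6*g - 3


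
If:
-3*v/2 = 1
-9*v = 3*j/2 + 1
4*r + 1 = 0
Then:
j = 10/3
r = -1/4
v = -2/3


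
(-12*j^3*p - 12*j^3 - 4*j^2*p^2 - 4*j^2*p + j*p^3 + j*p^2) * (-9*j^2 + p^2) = 108*j^5*p + 108*j^5 + 36*j^4*p^2 + 36*j^4*p - 21*j^3*p^3 - 21*j^3*p^2 - 4*j^2*p^4 - 4*j^2*p^3 + j*p^5 + j*p^4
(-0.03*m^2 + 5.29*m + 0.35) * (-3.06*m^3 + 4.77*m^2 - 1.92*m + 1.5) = 0.0918*m^5 - 16.3305*m^4 + 24.2199*m^3 - 8.5323*m^2 + 7.263*m + 0.525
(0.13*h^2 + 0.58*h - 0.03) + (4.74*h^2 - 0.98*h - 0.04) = 4.87*h^2 - 0.4*h - 0.07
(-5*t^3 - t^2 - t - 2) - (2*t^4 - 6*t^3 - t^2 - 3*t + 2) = -2*t^4 + t^3 + 2*t - 4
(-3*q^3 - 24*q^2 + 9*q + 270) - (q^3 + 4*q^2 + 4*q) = -4*q^3 - 28*q^2 + 5*q + 270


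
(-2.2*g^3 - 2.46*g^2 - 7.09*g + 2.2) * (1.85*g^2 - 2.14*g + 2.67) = -4.07*g^5 + 0.157000000000001*g^4 - 13.7261*g^3 + 12.6744*g^2 - 23.6383*g + 5.874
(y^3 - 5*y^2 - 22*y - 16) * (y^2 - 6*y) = y^5 - 11*y^4 + 8*y^3 + 116*y^2 + 96*y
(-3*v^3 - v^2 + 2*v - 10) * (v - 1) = -3*v^4 + 2*v^3 + 3*v^2 - 12*v + 10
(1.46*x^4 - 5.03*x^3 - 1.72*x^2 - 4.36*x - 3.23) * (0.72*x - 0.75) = 1.0512*x^5 - 4.7166*x^4 + 2.5341*x^3 - 1.8492*x^2 + 0.9444*x + 2.4225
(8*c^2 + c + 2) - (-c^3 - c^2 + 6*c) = c^3 + 9*c^2 - 5*c + 2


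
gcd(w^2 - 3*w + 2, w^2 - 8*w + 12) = w - 2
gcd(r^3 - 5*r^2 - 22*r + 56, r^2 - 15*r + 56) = r - 7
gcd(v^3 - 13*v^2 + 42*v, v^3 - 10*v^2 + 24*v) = v^2 - 6*v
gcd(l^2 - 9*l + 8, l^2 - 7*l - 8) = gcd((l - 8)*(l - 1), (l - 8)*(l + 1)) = l - 8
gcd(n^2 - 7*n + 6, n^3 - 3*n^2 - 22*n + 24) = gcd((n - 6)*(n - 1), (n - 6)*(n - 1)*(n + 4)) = n^2 - 7*n + 6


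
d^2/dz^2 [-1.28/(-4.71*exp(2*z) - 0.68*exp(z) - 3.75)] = (1.28*(9.42*exp(z) + 0.68)*(18.84*exp(z) + 1.36)*exp(z) - (24.1152*exp(z) + 0.8704)*(4.71*exp(2*z) + 0.68*exp(z) + 3.75))*exp(z)/(4.71*exp(2*z) + 0.68*exp(z) + 3.75)^3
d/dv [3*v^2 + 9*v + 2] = 6*v + 9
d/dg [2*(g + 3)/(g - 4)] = -14/(g - 4)^2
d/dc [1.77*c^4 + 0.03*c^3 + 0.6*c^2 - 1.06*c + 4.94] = 7.08*c^3 + 0.09*c^2 + 1.2*c - 1.06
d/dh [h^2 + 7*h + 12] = 2*h + 7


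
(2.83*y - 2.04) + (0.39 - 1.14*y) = 1.69*y - 1.65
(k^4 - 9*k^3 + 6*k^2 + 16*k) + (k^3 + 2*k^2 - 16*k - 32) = k^4 - 8*k^3 + 8*k^2 - 32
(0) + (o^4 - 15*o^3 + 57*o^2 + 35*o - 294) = o^4 - 15*o^3 + 57*o^2 + 35*o - 294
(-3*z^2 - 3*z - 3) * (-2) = 6*z^2 + 6*z + 6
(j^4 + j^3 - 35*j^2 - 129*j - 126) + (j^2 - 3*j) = j^4 + j^3 - 34*j^2 - 132*j - 126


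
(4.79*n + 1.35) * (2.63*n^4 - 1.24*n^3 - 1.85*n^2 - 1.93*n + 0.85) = 12.5977*n^5 - 2.3891*n^4 - 10.5355*n^3 - 11.7422*n^2 + 1.466*n + 1.1475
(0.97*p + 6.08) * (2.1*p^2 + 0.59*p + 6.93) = 2.037*p^3 + 13.3403*p^2 + 10.3093*p + 42.1344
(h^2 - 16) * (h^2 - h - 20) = h^4 - h^3 - 36*h^2 + 16*h + 320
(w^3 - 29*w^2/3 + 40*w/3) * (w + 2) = w^4 - 23*w^3/3 - 6*w^2 + 80*w/3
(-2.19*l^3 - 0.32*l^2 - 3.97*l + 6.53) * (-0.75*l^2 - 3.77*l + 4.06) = 1.6425*l^5 + 8.4963*l^4 - 4.7075*l^3 + 8.7702*l^2 - 40.7363*l + 26.5118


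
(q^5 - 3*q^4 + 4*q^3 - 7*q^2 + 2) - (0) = q^5 - 3*q^4 + 4*q^3 - 7*q^2 + 2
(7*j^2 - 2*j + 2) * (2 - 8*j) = -56*j^3 + 30*j^2 - 20*j + 4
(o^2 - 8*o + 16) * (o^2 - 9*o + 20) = o^4 - 17*o^3 + 108*o^2 - 304*o + 320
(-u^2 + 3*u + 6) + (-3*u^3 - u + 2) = -3*u^3 - u^2 + 2*u + 8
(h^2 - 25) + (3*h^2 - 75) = 4*h^2 - 100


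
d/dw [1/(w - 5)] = -1/(w - 5)^2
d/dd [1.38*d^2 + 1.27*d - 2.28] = 2.76*d + 1.27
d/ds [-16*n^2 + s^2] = 2*s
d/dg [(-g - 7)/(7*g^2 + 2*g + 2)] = (7*g^2 + 98*g + 12)/(49*g^4 + 28*g^3 + 32*g^2 + 8*g + 4)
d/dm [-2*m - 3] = -2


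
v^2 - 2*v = v*(v - 2)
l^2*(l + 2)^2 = l^4 + 4*l^3 + 4*l^2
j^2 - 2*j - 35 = (j - 7)*(j + 5)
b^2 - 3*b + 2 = (b - 2)*(b - 1)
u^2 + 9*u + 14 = (u + 2)*(u + 7)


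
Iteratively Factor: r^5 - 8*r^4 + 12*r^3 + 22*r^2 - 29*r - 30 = (r + 1)*(r^4 - 9*r^3 + 21*r^2 + r - 30) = (r - 2)*(r + 1)*(r^3 - 7*r^2 + 7*r + 15) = (r - 3)*(r - 2)*(r + 1)*(r^2 - 4*r - 5) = (r - 5)*(r - 3)*(r - 2)*(r + 1)*(r + 1)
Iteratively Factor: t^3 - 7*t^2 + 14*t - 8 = (t - 1)*(t^2 - 6*t + 8) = (t - 2)*(t - 1)*(t - 4)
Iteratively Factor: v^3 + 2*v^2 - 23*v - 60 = (v + 4)*(v^2 - 2*v - 15) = (v + 3)*(v + 4)*(v - 5)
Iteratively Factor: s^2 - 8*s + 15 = (s - 3)*(s - 5)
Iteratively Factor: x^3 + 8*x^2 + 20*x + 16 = (x + 2)*(x^2 + 6*x + 8) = (x + 2)^2*(x + 4)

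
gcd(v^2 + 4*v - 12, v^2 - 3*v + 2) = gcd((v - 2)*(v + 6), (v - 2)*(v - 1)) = v - 2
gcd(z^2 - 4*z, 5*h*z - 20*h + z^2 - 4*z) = z - 4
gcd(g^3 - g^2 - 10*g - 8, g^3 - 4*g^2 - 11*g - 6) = g + 1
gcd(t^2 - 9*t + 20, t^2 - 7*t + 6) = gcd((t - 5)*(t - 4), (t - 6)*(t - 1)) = 1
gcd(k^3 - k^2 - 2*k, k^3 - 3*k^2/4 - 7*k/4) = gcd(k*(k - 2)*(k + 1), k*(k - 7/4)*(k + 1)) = k^2 + k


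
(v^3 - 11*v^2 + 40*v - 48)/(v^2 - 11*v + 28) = (v^2 - 7*v + 12)/(v - 7)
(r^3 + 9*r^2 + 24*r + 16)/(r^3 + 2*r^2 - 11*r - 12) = (r + 4)/(r - 3)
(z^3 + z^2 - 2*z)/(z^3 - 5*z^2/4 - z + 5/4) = 4*z*(z + 2)/(4*z^2 - z - 5)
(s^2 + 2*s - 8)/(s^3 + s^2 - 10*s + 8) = 1/(s - 1)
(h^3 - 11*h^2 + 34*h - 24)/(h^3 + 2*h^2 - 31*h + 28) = (h - 6)/(h + 7)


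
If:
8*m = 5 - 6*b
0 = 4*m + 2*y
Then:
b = 2*y/3 + 5/6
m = -y/2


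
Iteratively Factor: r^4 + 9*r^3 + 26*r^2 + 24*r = (r + 4)*(r^3 + 5*r^2 + 6*r) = (r + 3)*(r + 4)*(r^2 + 2*r) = (r + 2)*(r + 3)*(r + 4)*(r)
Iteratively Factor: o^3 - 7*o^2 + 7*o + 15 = (o - 3)*(o^2 - 4*o - 5) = (o - 3)*(o + 1)*(o - 5)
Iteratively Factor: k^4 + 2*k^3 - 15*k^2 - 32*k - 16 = (k + 4)*(k^3 - 2*k^2 - 7*k - 4) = (k + 1)*(k + 4)*(k^2 - 3*k - 4) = (k - 4)*(k + 1)*(k + 4)*(k + 1)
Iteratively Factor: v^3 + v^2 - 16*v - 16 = (v + 4)*(v^2 - 3*v - 4) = (v + 1)*(v + 4)*(v - 4)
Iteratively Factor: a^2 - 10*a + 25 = (a - 5)*(a - 5)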